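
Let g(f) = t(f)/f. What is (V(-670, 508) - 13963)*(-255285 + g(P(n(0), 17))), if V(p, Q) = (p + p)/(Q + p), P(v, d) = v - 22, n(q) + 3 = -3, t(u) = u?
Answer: 288555929572/81 ≈ 3.5624e+9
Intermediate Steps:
n(q) = -6 (n(q) = -3 - 3 = -6)
P(v, d) = -22 + v
g(f) = 1 (g(f) = f/f = 1)
V(p, Q) = 2*p/(Q + p) (V(p, Q) = (2*p)/(Q + p) = 2*p/(Q + p))
(V(-670, 508) - 13963)*(-255285 + g(P(n(0), 17))) = (2*(-670)/(508 - 670) - 13963)*(-255285 + 1) = (2*(-670)/(-162) - 13963)*(-255284) = (2*(-670)*(-1/162) - 13963)*(-255284) = (670/81 - 13963)*(-255284) = -1130333/81*(-255284) = 288555929572/81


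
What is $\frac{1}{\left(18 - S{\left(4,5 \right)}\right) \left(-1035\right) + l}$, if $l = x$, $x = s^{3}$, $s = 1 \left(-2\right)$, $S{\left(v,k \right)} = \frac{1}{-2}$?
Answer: $- \frac{2}{38311} \approx -5.2204 \cdot 10^{-5}$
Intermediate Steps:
$S{\left(v,k \right)} = - \frac{1}{2}$
$s = -2$
$x = -8$ ($x = \left(-2\right)^{3} = -8$)
$l = -8$
$\frac{1}{\left(18 - S{\left(4,5 \right)}\right) \left(-1035\right) + l} = \frac{1}{\left(18 - - \frac{1}{2}\right) \left(-1035\right) - 8} = \frac{1}{\left(18 + \frac{1}{2}\right) \left(-1035\right) - 8} = \frac{1}{\frac{37}{2} \left(-1035\right) - 8} = \frac{1}{- \frac{38295}{2} - 8} = \frac{1}{- \frac{38311}{2}} = - \frac{2}{38311}$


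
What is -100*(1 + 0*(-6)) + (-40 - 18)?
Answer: -158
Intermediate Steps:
-100*(1 + 0*(-6)) + (-40 - 18) = -100*(1 + 0) - 58 = -100*1 - 58 = -100 - 58 = -158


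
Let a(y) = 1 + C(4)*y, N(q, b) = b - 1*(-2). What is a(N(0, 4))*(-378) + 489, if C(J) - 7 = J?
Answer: -24837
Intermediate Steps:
C(J) = 7 + J
N(q, b) = 2 + b (N(q, b) = b + 2 = 2 + b)
a(y) = 1 + 11*y (a(y) = 1 + (7 + 4)*y = 1 + 11*y)
a(N(0, 4))*(-378) + 489 = (1 + 11*(2 + 4))*(-378) + 489 = (1 + 11*6)*(-378) + 489 = (1 + 66)*(-378) + 489 = 67*(-378) + 489 = -25326 + 489 = -24837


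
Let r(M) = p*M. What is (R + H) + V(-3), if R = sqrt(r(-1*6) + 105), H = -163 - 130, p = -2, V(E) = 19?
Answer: -274 + 3*sqrt(13) ≈ -263.18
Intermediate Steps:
H = -293
r(M) = -2*M
R = 3*sqrt(13) (R = sqrt(-(-2)*6 + 105) = sqrt(-2*(-6) + 105) = sqrt(12 + 105) = sqrt(117) = 3*sqrt(13) ≈ 10.817)
(R + H) + V(-3) = (3*sqrt(13) - 293) + 19 = (-293 + 3*sqrt(13)) + 19 = -274 + 3*sqrt(13)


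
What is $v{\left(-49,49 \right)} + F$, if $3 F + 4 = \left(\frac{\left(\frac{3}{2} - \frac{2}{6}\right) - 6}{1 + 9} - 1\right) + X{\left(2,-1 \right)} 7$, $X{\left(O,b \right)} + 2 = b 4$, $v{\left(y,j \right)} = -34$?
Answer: $- \frac{8969}{180} \approx -49.828$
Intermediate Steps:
$X{\left(O,b \right)} = -2 + 4 b$ ($X{\left(O,b \right)} = -2 + b 4 = -2 + 4 b$)
$F = - \frac{2849}{180}$ ($F = - \frac{4}{3} + \frac{\left(\frac{\left(\frac{3}{2} - \frac{2}{6}\right) - 6}{1 + 9} - 1\right) + \left(-2 + 4 \left(-1\right)\right) 7}{3} = - \frac{4}{3} + \frac{\left(\frac{\left(3 \cdot \frac{1}{2} - \frac{1}{3}\right) - 6}{10} - 1\right) + \left(-2 - 4\right) 7}{3} = - \frac{4}{3} + \frac{\left(\left(\left(\frac{3}{2} - \frac{1}{3}\right) - 6\right) \frac{1}{10} - 1\right) - 42}{3} = - \frac{4}{3} + \frac{\left(\left(\frac{7}{6} - 6\right) \frac{1}{10} - 1\right) - 42}{3} = - \frac{4}{3} + \frac{\left(\left(- \frac{29}{6}\right) \frac{1}{10} - 1\right) - 42}{3} = - \frac{4}{3} + \frac{\left(- \frac{29}{60} - 1\right) - 42}{3} = - \frac{4}{3} + \frac{- \frac{89}{60} - 42}{3} = - \frac{4}{3} + \frac{1}{3} \left(- \frac{2609}{60}\right) = - \frac{4}{3} - \frac{2609}{180} = - \frac{2849}{180} \approx -15.828$)
$v{\left(-49,49 \right)} + F = -34 - \frac{2849}{180} = - \frac{8969}{180}$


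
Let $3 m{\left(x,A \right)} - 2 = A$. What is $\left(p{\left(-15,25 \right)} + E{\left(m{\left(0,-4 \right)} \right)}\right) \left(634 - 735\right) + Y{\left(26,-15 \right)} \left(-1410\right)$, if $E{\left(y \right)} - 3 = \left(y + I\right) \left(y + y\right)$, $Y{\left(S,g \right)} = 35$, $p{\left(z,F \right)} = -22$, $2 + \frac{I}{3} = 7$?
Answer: $- \frac{409507}{9} \approx -45501.0$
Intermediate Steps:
$I = 15$ ($I = -6 + 3 \cdot 7 = -6 + 21 = 15$)
$m{\left(x,A \right)} = \frac{2}{3} + \frac{A}{3}$
$E{\left(y \right)} = 3 + 2 y \left(15 + y\right)$ ($E{\left(y \right)} = 3 + \left(y + 15\right) \left(y + y\right) = 3 + \left(15 + y\right) 2 y = 3 + 2 y \left(15 + y\right)$)
$\left(p{\left(-15,25 \right)} + E{\left(m{\left(0,-4 \right)} \right)}\right) \left(634 - 735\right) + Y{\left(26,-15 \right)} \left(-1410\right) = \left(-22 + \left(3 + 2 \left(\frac{2}{3} + \frac{1}{3} \left(-4\right)\right)^{2} + 30 \left(\frac{2}{3} + \frac{1}{3} \left(-4\right)\right)\right)\right) \left(634 - 735\right) + 35 \left(-1410\right) = \left(-22 + \left(3 + 2 \left(\frac{2}{3} - \frac{4}{3}\right)^{2} + 30 \left(\frac{2}{3} - \frac{4}{3}\right)\right)\right) \left(-101\right) - 49350 = \left(-22 + \left(3 + 2 \left(- \frac{2}{3}\right)^{2} + 30 \left(- \frac{2}{3}\right)\right)\right) \left(-101\right) - 49350 = \left(-22 + \left(3 + 2 \cdot \frac{4}{9} - 20\right)\right) \left(-101\right) - 49350 = \left(-22 + \left(3 + \frac{8}{9} - 20\right)\right) \left(-101\right) - 49350 = \left(-22 - \frac{145}{9}\right) \left(-101\right) - 49350 = \left(- \frac{343}{9}\right) \left(-101\right) - 49350 = \frac{34643}{9} - 49350 = - \frac{409507}{9}$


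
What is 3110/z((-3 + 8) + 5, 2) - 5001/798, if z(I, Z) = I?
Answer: 81059/266 ≈ 304.73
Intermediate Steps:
3110/z((-3 + 8) + 5, 2) - 5001/798 = 3110/((-3 + 8) + 5) - 5001/798 = 3110/(5 + 5) - 5001*1/798 = 3110/10 - 1667/266 = 3110*(1/10) - 1667/266 = 311 - 1667/266 = 81059/266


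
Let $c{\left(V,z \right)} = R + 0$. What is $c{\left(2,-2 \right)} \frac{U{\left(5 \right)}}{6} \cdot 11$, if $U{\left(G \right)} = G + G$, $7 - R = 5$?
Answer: $\frac{110}{3} \approx 36.667$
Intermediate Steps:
$R = 2$ ($R = 7 - 5 = 2$)
$c{\left(V,z \right)} = 2$ ($c{\left(V,z \right)} = 2 + 0 = 2$)
$U{\left(G \right)} = 2 G$
$c{\left(2,-2 \right)} \frac{U{\left(5 \right)}}{6} \cdot 11 = 2 \frac{2 \cdot 5}{6} \cdot 11 = 2 \cdot 10 \cdot \frac{1}{6} \cdot 11 = 2 \cdot \frac{5}{3} \cdot 11 = \frac{10}{3} \cdot 11 = \frac{110}{3}$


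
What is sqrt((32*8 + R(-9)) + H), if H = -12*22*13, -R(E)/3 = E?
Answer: I*sqrt(3149) ≈ 56.116*I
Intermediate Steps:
R(E) = -3*E
H = -3432 (H = -264*13 = -3432)
sqrt((32*8 + R(-9)) + H) = sqrt((32*8 - 3*(-9)) - 3432) = sqrt((256 + 27) - 3432) = sqrt(283 - 3432) = sqrt(-3149) = I*sqrt(3149)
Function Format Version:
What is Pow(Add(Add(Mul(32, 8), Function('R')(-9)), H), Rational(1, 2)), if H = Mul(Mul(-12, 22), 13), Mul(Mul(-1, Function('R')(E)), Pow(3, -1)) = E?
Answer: Mul(I, Pow(3149, Rational(1, 2))) ≈ Mul(56.116, I)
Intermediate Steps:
Function('R')(E) = Mul(-3, E)
H = -3432 (H = Mul(-264, 13) = -3432)
Pow(Add(Add(Mul(32, 8), Function('R')(-9)), H), Rational(1, 2)) = Pow(Add(Add(Mul(32, 8), Mul(-3, -9)), -3432), Rational(1, 2)) = Pow(Add(Add(256, 27), -3432), Rational(1, 2)) = Pow(Add(283, -3432), Rational(1, 2)) = Pow(-3149, Rational(1, 2)) = Mul(I, Pow(3149, Rational(1, 2)))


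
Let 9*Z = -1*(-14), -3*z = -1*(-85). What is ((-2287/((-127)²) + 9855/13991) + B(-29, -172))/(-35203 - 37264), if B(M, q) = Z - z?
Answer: -61845350593/147176676178317 ≈ -0.00042021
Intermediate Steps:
z = -85/3 (z = -(-1)*(-85)/3 = -⅓*85 = -85/3 ≈ -28.333)
Z = 14/9 (Z = (-1*(-14))/9 = (⅑)*14 = 14/9 ≈ 1.5556)
B(M, q) = 269/9 (B(M, q) = 14/9 - 1*(-85/3) = 14/9 + 85/3 = 269/9)
((-2287/((-127)²) + 9855/13991) + B(-29, -172))/(-35203 - 37264) = ((-2287/((-127)²) + 9855/13991) + 269/9)/(-35203 - 37264) = ((-2287/16129 + 9855*(1/13991)) + 269/9)/(-72467) = ((-2287*1/16129 + 9855/13991) + 269/9)*(-1/72467) = ((-2287/16129 + 9855/13991) + 269/9)*(-1/72467) = (126953878/225660839 + 269/9)*(-1/72467) = (61845350593/2030947551)*(-1/72467) = -61845350593/147176676178317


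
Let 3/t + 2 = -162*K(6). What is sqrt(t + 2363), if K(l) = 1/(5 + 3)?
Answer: sqrt(18716255)/89 ≈ 48.609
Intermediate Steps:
K(l) = 1/8
t = -12/89 (t = 3/(-2 - 162*1/8) = 3/(-2 - 81/4) = 3/(-89/4) = 3*(-4/89) = -12/89 ≈ -0.13483)
sqrt(t + 2363) = sqrt(-12/89 + 2363) = sqrt(210295/89) = sqrt(18716255)/89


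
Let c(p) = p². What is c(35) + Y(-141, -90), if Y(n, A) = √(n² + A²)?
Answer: 1225 + 3*√3109 ≈ 1392.3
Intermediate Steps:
Y(n, A) = √(A² + n²)
c(35) + Y(-141, -90) = 35² + √((-90)² + (-141)²) = 1225 + √(8100 + 19881) = 1225 + √27981 = 1225 + 3*√3109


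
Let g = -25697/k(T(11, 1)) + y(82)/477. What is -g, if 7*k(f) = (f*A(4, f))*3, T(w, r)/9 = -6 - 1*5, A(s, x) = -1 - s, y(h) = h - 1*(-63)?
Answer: 9509662/78705 ≈ 120.83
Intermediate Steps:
y(h) = 63 + h (y(h) = h + 63 = 63 + h)
T(w, r) = -99 (T(w, r) = 9*(-6 - 1*5) = 9*(-6 - 5) = 9*(-11) = -99)
k(f) = -15*f/7 (k(f) = ((f*(-1 - 1*4))*3)/7 = ((f*(-1 - 4))*3)/7 = ((f*(-5))*3)/7 = (-5*f*3)/7 = (-15*f)/7 = -15*f/7)
g = -9509662/78705 (g = -25697/((-15/7*(-99))) + (63 + 82)/477 = -25697/1485/7 + 145*(1/477) = -25697*7/1485 + 145/477 = -179879/1485 + 145/477 = -9509662/78705 ≈ -120.83)
-g = -1*(-9509662/78705) = 9509662/78705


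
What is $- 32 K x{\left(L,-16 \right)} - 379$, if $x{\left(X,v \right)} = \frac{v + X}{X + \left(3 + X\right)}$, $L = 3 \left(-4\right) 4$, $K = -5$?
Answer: $- \frac{25007}{93} \approx -268.89$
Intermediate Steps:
$L = -48$ ($L = \left(-12\right) 4 = -48$)
$x{\left(X,v \right)} = \frac{X + v}{3 + 2 X}$
$- 32 K x{\left(L,-16 \right)} - 379 = \left(-32\right) \left(-5\right) \frac{-48 - 16}{3 + 2 \left(-48\right)} - 379 = 160 \frac{1}{3 - 96} \left(-64\right) - 379 = 160 \frac{1}{-93} \left(-64\right) - 379 = 160 \left(\left(- \frac{1}{93}\right) \left(-64\right)\right) - 379 = 160 \cdot \frac{64}{93} - 379 = \frac{10240}{93} - 379 = - \frac{25007}{93}$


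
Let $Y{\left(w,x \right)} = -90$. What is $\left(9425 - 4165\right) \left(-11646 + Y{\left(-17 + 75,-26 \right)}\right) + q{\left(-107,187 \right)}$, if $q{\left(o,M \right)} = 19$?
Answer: $-61731341$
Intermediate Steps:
$\left(9425 - 4165\right) \left(-11646 + Y{\left(-17 + 75,-26 \right)}\right) + q{\left(-107,187 \right)} = \left(9425 - 4165\right) \left(-11646 - 90\right) + 19 = 5260 \left(-11736\right) + 19 = -61731360 + 19 = -61731341$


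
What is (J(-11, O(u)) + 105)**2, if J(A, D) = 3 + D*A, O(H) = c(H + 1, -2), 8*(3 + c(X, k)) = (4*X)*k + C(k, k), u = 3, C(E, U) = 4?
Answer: 128881/4 ≈ 32220.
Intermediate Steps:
c(X, k) = -5/2 + X*k/2 (c(X, k) = -3 + ((4*X)*k + 4)/8 = -3 + (4*X*k + 4)/8 = -3 + (4 + 4*X*k)/8 = -3 + (1/2 + X*k/2) = -5/2 + X*k/2)
O(H) = -7/2 - H (O(H) = -5/2 + (1/2)*(H + 1)*(-2) = -5/2 + (1/2)*(1 + H)*(-2) = -5/2 + (-1 - H) = -7/2 - H)
J(A, D) = 3 + A*D
(J(-11, O(u)) + 105)**2 = ((3 - 11*(-7/2 - 1*3)) + 105)**2 = ((3 - 11*(-7/2 - 3)) + 105)**2 = ((3 - 11*(-13/2)) + 105)**2 = ((3 + 143/2) + 105)**2 = (149/2 + 105)**2 = (359/2)**2 = 128881/4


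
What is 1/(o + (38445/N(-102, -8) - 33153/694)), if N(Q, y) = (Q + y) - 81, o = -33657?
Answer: -132554/4494383031 ≈ -2.9493e-5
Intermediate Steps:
N(Q, y) = -81 + Q + y
1/(o + (38445/N(-102, -8) - 33153/694)) = 1/(-33657 + (38445/(-81 - 102 - 8) - 33153/694)) = 1/(-33657 + (38445/(-191) - 33153*1/694)) = 1/(-33657 + (38445*(-1/191) - 33153/694)) = 1/(-33657 + (-38445/191 - 33153/694)) = 1/(-33657 - 33013053/132554) = 1/(-4494383031/132554) = -132554/4494383031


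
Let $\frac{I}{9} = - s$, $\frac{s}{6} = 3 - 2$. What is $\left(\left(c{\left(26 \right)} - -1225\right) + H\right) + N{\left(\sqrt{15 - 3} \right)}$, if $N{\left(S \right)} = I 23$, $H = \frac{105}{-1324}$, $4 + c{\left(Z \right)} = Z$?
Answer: $\frac{6515}{1324} \approx 4.9207$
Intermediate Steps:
$s = 6$ ($s = 6 \left(3 - 2\right) = 6 \cdot 1 = 6$)
$c{\left(Z \right)} = -4 + Z$
$H = - \frac{105}{1324}$ ($H = 105 \left(- \frac{1}{1324}\right) = - \frac{105}{1324} \approx -0.079305$)
$I = -54$ ($I = 9 \left(\left(-1\right) 6\right) = 9 \left(-6\right) = -54$)
$N{\left(S \right)} = -1242$ ($N{\left(S \right)} = \left(-54\right) 23 = -1242$)
$\left(\left(c{\left(26 \right)} - -1225\right) + H\right) + N{\left(\sqrt{15 - 3} \right)} = \left(\left(\left(-4 + 26\right) - -1225\right) - \frac{105}{1324}\right) - 1242 = \left(\left(22 + 1225\right) - \frac{105}{1324}\right) - 1242 = \left(1247 - \frac{105}{1324}\right) - 1242 = \frac{1650923}{1324} - 1242 = \frac{6515}{1324}$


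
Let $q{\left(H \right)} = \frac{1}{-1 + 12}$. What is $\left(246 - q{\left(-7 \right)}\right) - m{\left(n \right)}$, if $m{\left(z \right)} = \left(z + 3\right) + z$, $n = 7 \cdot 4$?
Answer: $\frac{2056}{11} \approx 186.91$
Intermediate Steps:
$q{\left(H \right)} = \frac{1}{11}$
$n = 28$
$m{\left(z \right)} = 3 + 2 z$ ($m{\left(z \right)} = \left(3 + z\right) + z = 3 + 2 z$)
$\left(246 - q{\left(-7 \right)}\right) - m{\left(n \right)} = \left(246 - \frac{1}{11}\right) - \left(3 + 2 \cdot 28\right) = \left(246 - \frac{1}{11}\right) - \left(3 + 56\right) = \frac{2705}{11} - 59 = \frac{2056}{11}$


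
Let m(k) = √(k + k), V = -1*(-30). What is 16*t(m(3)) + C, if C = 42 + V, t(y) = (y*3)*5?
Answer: 72 + 240*√6 ≈ 659.88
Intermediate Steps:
V = 30
m(k) = √2*√k (m(k) = √(2*k) = √2*√k)
t(y) = 15*y (t(y) = (3*y)*5 = 15*y)
C = 72 (C = 42 + 30 = 72)
16*t(m(3)) + C = 16*(15*(√2*√3)) + 72 = 16*(15*√6) + 72 = 240*√6 + 72 = 72 + 240*√6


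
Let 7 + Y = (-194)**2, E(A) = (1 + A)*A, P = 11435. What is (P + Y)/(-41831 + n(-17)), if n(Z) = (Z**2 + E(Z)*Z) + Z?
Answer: -49064/46183 ≈ -1.0624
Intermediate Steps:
E(A) = A*(1 + A)
n(Z) = Z + Z**2 + Z**2*(1 + Z) (n(Z) = (Z**2 + (Z*(1 + Z))*Z) + Z = (Z**2 + Z**2*(1 + Z)) + Z = Z + Z**2 + Z**2*(1 + Z))
Y = 37629 (Y = -7 + (-194)**2 = -7 + 37636 = 37629)
(P + Y)/(-41831 + n(-17)) = (11435 + 37629)/(-41831 - 17*(1 - 17 - 17*(1 - 17))) = 49064/(-41831 - 17*(1 - 17 - 17*(-16))) = 49064/(-41831 - 17*(1 - 17 + 272)) = 49064/(-41831 - 17*256) = 49064/(-41831 - 4352) = 49064/(-46183) = 49064*(-1/46183) = -49064/46183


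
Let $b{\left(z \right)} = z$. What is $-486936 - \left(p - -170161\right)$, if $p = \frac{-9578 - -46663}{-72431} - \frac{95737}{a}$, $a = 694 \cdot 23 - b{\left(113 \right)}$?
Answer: $- \frac{754312839711331}{1147958919} \approx -6.5709 \cdot 10^{5}$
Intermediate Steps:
$a = 15849$ ($a = 694 \cdot 23 - 113 = 15962 - 113 = 15849$)
$p = - \frac{7522086812}{1147958919}$ ($p = \frac{-9578 - -46663}{-72431} - \frac{95737}{15849} = \left(-9578 + 46663\right) \left(- \frac{1}{72431}\right) - \frac{95737}{15849} = 37085 \left(- \frac{1}{72431}\right) - \frac{95737}{15849} = - \frac{37085}{72431} - \frac{95737}{15849} = - \frac{7522086812}{1147958919} \approx -6.5526$)
$-486936 - \left(p - -170161\right) = -486936 - \left(- \frac{7522086812}{1147958919} - -170161\right) = -486936 - \left(- \frac{7522086812}{1147958919} + 170161\right) = -486936 - \frac{195330315529147}{1147958919} = - \frac{754312839711331}{1147958919}$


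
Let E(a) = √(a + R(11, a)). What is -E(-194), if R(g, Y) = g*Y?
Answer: -2*I*√582 ≈ -48.249*I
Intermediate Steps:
R(g, Y) = Y*g
E(a) = 2*√3*√a (E(a) = √(a + a*11) = √(a + 11*a) = √(12*a) = 2*√3*√a)
-E(-194) = -2*√3*√(-194) = -2*√3*I*√194 = -2*I*√582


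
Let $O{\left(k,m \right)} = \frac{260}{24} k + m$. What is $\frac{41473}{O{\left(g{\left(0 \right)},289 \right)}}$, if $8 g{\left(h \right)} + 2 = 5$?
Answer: $\frac{663568}{4689} \approx 141.52$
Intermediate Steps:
$g{\left(h \right)} = \frac{3}{8}$ ($g{\left(h \right)} = - \frac{1}{4} + \frac{1}{8} \cdot 5 = - \frac{1}{4} + \frac{5}{8} = \frac{3}{8}$)
$O{\left(k,m \right)} = m + \frac{65 k}{6}$ ($O{\left(k,m \right)} = 260 \cdot \frac{1}{24} k + m = \frac{65 k}{6} + m = m + \frac{65 k}{6}$)
$\frac{41473}{O{\left(g{\left(0 \right)},289 \right)}} = \frac{41473}{289 + \frac{65}{6} \cdot \frac{3}{8}} = \frac{41473}{289 + \frac{65}{16}} = \frac{41473}{\frac{4689}{16}} = 41473 \cdot \frac{16}{4689} = \frac{663568}{4689}$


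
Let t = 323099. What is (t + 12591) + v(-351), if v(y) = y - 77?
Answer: 335262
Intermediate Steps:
v(y) = -77 + y
(t + 12591) + v(-351) = (323099 + 12591) + (-77 - 351) = 335690 - 428 = 335262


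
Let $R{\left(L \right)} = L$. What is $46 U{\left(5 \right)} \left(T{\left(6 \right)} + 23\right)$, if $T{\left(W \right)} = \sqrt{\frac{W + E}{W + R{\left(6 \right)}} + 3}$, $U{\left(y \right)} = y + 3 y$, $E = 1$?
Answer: $21160 + \frac{460 \sqrt{129}}{3} \approx 22902.0$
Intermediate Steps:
$U{\left(y \right)} = 4 y$
$T{\left(W \right)} = \sqrt{3 + \frac{1 + W}{6 + W}}$ ($T{\left(W \right)} = \sqrt{\frac{W + 1}{W + 6} + 3} = \sqrt{\frac{1 + W}{6 + W} + 3} = \sqrt{3 + \frac{1 + W}{6 + W}}$)
$46 U{\left(5 \right)} \left(T{\left(6 \right)} + 23\right) = 46 \cdot 4 \cdot 5 \left(\sqrt{\frac{19 + 4 \cdot 6}{6 + 6}} + 23\right) = 46 \cdot 20 \left(\sqrt{\frac{19 + 24}{12}} + 23\right) = 920 \left(\sqrt{\frac{1}{12} \cdot 43} + 23\right) = 920 \left(\sqrt{\frac{43}{12}} + 23\right) = 920 \left(\frac{\sqrt{129}}{6} + 23\right) = 920 \left(23 + \frac{\sqrt{129}}{6}\right) = 21160 + \frac{460 \sqrt{129}}{3}$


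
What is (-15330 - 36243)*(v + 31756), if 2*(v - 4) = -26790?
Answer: -947138145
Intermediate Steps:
v = -13391 (v = 4 + (½)*(-26790) = 4 - 13395 = -13391)
(-15330 - 36243)*(v + 31756) = (-15330 - 36243)*(-13391 + 31756) = -51573*18365 = -947138145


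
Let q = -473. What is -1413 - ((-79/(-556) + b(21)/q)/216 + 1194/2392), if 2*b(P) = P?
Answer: -24008034044011/16984816992 ≈ -1413.5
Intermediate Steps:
b(P) = P/2
-1413 - ((-79/(-556) + b(21)/q)/216 + 1194/2392) = -1413 - ((-79/(-556) + ((½)*21)/(-473))/216 + 1194/2392) = -1413 - ((-79*(-1/556) + (21/2)*(-1/473))*(1/216) + 1194*(1/2392)) = -1413 - ((79/556 - 21/946)*(1/216) + 597/1196) = -1413 - ((31529/262988)*(1/216) + 597/1196) = -1413 - (31529/56805408 + 597/1196) = -1413 - 1*8487634315/16984816992 = -1413 - 8487634315/16984816992 = -24008034044011/16984816992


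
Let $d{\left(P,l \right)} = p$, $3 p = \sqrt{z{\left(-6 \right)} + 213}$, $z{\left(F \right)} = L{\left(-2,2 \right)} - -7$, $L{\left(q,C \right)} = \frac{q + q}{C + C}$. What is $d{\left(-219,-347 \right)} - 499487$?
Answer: $-499487 + \frac{\sqrt{219}}{3} \approx -4.9948 \cdot 10^{5}$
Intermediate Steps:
$L{\left(q,C \right)} = \frac{q}{C}$ ($L{\left(q,C \right)} = \frac{2 q}{2 C} = 2 q \frac{1}{2 C} = \frac{q}{C}$)
$z{\left(F \right)} = 6$ ($z{\left(F \right)} = - \frac{2}{2} - -7 = \left(-2\right) \frac{1}{2} + 7 = -1 + 7 = 6$)
$p = \frac{\sqrt{219}}{3}$ ($p = \frac{\sqrt{6 + 213}}{3} = \frac{\sqrt{219}}{3} \approx 4.9329$)
$d{\left(P,l \right)} = \frac{\sqrt{219}}{3}$
$d{\left(-219,-347 \right)} - 499487 = \frac{\sqrt{219}}{3} - 499487 = -499487 + \frac{\sqrt{219}}{3}$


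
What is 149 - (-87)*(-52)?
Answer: -4375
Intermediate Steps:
149 - (-87)*(-52) = 149 - 87*52 = 149 - 4524 = -4375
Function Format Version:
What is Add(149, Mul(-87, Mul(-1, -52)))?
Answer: -4375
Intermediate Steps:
Add(149, Mul(-87, Mul(-1, -52))) = Add(149, Mul(-87, 52)) = Add(149, -4524) = -4375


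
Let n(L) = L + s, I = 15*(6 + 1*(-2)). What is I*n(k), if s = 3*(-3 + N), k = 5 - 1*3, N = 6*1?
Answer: 660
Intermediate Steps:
N = 6
k = 2 (k = 5 - 3 = 2)
I = 60 (I = 15*(6 - 2) = 15*4 = 60)
s = 9 (s = 3*(-3 + 6) = 3*3 = 9)
n(L) = 9 + L (n(L) = L + 9 = 9 + L)
I*n(k) = 60*(9 + 2) = 60*11 = 660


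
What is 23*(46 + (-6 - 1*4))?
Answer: 828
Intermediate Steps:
23*(46 + (-6 - 1*4)) = 23*(46 + (-6 - 4)) = 23*(46 - 10) = 23*36 = 828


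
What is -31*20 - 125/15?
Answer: -1885/3 ≈ -628.33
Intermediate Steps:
-31*20 - 125/15 = -620 - 125*1/15 = -620 - 25/3 = -1885/3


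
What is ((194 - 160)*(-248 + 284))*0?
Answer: 0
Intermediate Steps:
((194 - 160)*(-248 + 284))*0 = (34*36)*0 = 1224*0 = 0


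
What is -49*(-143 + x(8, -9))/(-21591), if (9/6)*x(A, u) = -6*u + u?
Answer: -5537/21591 ≈ -0.25645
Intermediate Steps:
x(A, u) = -10*u/3 (x(A, u) = 2*(-6*u + u)/3 = 2*(-5*u)/3 = -10*u/3)
-49*(-143 + x(8, -9))/(-21591) = -49*(-143 - 10/3*(-9))/(-21591) = -49*(-143 + 30)*(-1/21591) = -49*(-113)*(-1/21591) = 5537*(-1/21591) = -5537/21591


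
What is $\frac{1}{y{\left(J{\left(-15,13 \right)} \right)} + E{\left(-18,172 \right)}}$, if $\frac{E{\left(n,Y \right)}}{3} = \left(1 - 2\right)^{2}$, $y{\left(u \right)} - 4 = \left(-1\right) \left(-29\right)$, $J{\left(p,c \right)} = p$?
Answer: $\frac{1}{36} \approx 0.027778$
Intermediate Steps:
$y{\left(u \right)} = 33$ ($y{\left(u \right)} = 4 - -29 = 4 + 29 = 33$)
$E{\left(n,Y \right)} = 3$ ($E{\left(n,Y \right)} = 3 \left(1 - 2\right)^{2} = 3 \left(-1\right)^{2} = 3 \cdot 1 = 3$)
$\frac{1}{y{\left(J{\left(-15,13 \right)} \right)} + E{\left(-18,172 \right)}} = \frac{1}{33 + 3} = \frac{1}{36}$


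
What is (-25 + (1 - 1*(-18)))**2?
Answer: 36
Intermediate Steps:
(-25 + (1 - 1*(-18)))**2 = (-25 + (1 + 18))**2 = (-25 + 19)**2 = (-6)**2 = 36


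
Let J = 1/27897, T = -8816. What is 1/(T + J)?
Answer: -27897/245939951 ≈ -0.00011343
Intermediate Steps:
J = 1/27897 ≈ 3.5846e-5
1/(T + J) = 1/(-8816 + 1/27897) = 1/(-245939951/27897) = -27897/245939951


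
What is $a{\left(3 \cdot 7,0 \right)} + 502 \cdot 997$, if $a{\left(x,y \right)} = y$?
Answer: $500494$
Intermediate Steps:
$a{\left(3 \cdot 7,0 \right)} + 502 \cdot 997 = 0 + 502 \cdot 997 = 0 + 500494 = 500494$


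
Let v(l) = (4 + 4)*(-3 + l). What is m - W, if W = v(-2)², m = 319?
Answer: -1281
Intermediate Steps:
v(l) = -24 + 8*l (v(l) = 8*(-3 + l) = -24 + 8*l)
W = 1600 (W = (-24 + 8*(-2))² = (-24 - 16)² = (-40)² = 1600)
m - W = 319 - 1*1600 = 319 - 1600 = -1281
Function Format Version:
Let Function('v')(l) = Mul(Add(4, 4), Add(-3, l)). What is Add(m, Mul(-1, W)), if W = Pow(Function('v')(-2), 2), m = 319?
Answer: -1281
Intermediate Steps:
Function('v')(l) = Add(-24, Mul(8, l)) (Function('v')(l) = Mul(8, Add(-3, l)) = Add(-24, Mul(8, l)))
W = 1600 (W = Pow(Add(-24, Mul(8, -2)), 2) = Pow(Add(-24, -16), 2) = Pow(-40, 2) = 1600)
Add(m, Mul(-1, W)) = Add(319, Mul(-1, 1600)) = Add(319, -1600) = -1281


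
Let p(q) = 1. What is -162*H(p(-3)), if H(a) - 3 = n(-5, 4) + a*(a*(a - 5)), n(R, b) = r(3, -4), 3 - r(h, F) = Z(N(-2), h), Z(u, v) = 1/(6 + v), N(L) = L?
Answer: -306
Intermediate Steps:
r(h, F) = 3 - 1/(6 + h)
n(R, b) = 26/9 (n(R, b) = (17 + 3*3)/(6 + 3) = (17 + 9)/9 = (⅑)*26 = 26/9)
H(a) = 53/9 + a²*(-5 + a) (H(a) = 3 + (26/9 + a*(a*(a - 5))) = 3 + (26/9 + a*(a*(-5 + a))) = 3 + (26/9 + a²*(-5 + a)) = 53/9 + a²*(-5 + a))
-162*H(p(-3)) = -162*(53/9 + 1³ - 5*1²) = -162*(53/9 + 1 - 5*1) = -162*(53/9 + 1 - 5) = -162*17/9 = -306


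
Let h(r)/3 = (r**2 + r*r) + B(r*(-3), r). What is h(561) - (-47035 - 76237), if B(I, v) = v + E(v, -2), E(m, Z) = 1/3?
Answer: 2013282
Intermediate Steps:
E(m, Z) = 1/3
B(I, v) = 1/3 + v (B(I, v) = v + 1/3 = 1/3 + v)
h(r) = 1 + 3*r + 6*r**2 (h(r) = 3*((r**2 + r*r) + (1/3 + r)) = 3*((r**2 + r**2) + (1/3 + r)) = 3*(2*r**2 + (1/3 + r)) = 3*(1/3 + r + 2*r**2) = 1 + 3*r + 6*r**2)
h(561) - (-47035 - 76237) = (1 + 3*561 + 6*561**2) - (-47035 - 76237) = (1 + 1683 + 6*314721) - 1*(-123272) = (1 + 1683 + 1888326) + 123272 = 1890010 + 123272 = 2013282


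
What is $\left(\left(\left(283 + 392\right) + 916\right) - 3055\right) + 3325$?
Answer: $1861$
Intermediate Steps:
$\left(\left(\left(283 + 392\right) + 916\right) - 3055\right) + 3325 = \left(\left(675 + 916\right) - 3055\right) + 3325 = \left(1591 - 3055\right) + 3325 = -1464 + 3325 = 1861$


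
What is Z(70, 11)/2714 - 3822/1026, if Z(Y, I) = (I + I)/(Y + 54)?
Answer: -107184835/28773828 ≈ -3.7251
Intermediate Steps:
Z(Y, I) = 2*I/(54 + Y) (Z(Y, I) = (2*I)/(54 + Y) = 2*I/(54 + Y))
Z(70, 11)/2714 - 3822/1026 = (2*11/(54 + 70))/2714 - 3822/1026 = (2*11/124)*(1/2714) - 3822*1/1026 = (2*11*(1/124))*(1/2714) - 637/171 = (11/62)*(1/2714) - 637/171 = 11/168268 - 637/171 = -107184835/28773828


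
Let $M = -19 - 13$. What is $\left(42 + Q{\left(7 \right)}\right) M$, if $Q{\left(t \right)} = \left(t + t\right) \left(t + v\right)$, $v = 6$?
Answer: $-7168$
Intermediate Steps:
$M = -32$
$Q{\left(t \right)} = 2 t \left(6 + t\right)$ ($Q{\left(t \right)} = \left(t + t\right) \left(t + 6\right) = 2 t \left(6 + t\right)$)
$\left(42 + Q{\left(7 \right)}\right) M = \left(42 + 2 \cdot 7 \left(6 + 7\right)\right) \left(-32\right) = \left(42 + 2 \cdot 7 \cdot 13\right) \left(-32\right) = \left(42 + 182\right) \left(-32\right) = 224 \left(-32\right) = -7168$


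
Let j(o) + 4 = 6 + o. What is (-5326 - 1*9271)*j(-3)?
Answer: 14597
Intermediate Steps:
j(o) = 2 + o (j(o) = -4 + (6 + o) = 2 + o)
(-5326 - 1*9271)*j(-3) = (-5326 - 1*9271)*(2 - 3) = (-5326 - 9271)*(-1) = -14597*(-1) = 14597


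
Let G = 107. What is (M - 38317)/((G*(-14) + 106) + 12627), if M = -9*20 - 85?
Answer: -38582/11235 ≈ -3.4341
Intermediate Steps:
M = -265 (M = -180 - 85 = -265)
(M - 38317)/((G*(-14) + 106) + 12627) = (-265 - 38317)/((107*(-14) + 106) + 12627) = -38582/((-1498 + 106) + 12627) = -38582/(-1392 + 12627) = -38582/11235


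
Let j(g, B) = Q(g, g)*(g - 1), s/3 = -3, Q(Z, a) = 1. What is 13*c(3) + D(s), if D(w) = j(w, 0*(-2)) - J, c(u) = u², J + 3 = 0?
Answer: 110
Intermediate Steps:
J = -3 (J = -3 + 0 = -3)
s = -9 (s = 3*(-3) = -9)
j(g, B) = -1 + g (j(g, B) = 1*(g - 1) = 1*(-1 + g) = -1 + g)
D(w) = 2 + w (D(w) = (-1 + w) - 1*(-3) = (-1 + w) + 3 = 2 + w)
13*c(3) + D(s) = 13*3² + (2 - 9) = 13*9 - 7 = 117 - 7 = 110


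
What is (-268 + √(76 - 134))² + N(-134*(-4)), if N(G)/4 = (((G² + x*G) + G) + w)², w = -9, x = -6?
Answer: 324004649562 - 536*I*√58 ≈ 3.24e+11 - 4082.1*I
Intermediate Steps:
N(G) = 4*(-9 + G² - 5*G)² (N(G) = 4*(((G² - 6*G) + G) - 9)² = 4*((G² - 5*G) - 9)² = 4*(-9 + G² - 5*G)²)
(-268 + √(76 - 134))² + N(-134*(-4)) = (-268 + √(76 - 134))² + 4*(-9 + (-134*(-4))² - (-670)*(-4))² = (-268 + √(-58))² + 4*(-9 + 536² - 5*536)² = (-268 + I*√58)² + 4*(-9 + 287296 - 2680)² = (-268 + I*√58)² + 4*284607² = (-268 + I*√58)² + 4*81001144449 = (-268 + I*√58)² + 324004577796 = 324004577796 + (-268 + I*√58)²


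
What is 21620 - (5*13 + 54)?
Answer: 21501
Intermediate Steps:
21620 - (5*13 + 54) = 21620 - (65 + 54) = 21620 - 1*119 = 21620 - 119 = 21501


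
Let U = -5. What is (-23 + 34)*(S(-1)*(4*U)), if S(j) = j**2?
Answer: -220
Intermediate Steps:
(-23 + 34)*(S(-1)*(4*U)) = (-23 + 34)*((-1)**2*(4*(-5))) = 11*(1*(-20)) = 11*(-20) = -220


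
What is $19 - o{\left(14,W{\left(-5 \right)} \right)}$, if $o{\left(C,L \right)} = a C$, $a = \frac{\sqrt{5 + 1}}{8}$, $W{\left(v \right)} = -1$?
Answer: $19 - \frac{7 \sqrt{6}}{4} \approx 14.713$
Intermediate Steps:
$a = \frac{\sqrt{6}}{8}$ ($a = \sqrt{6} \cdot \frac{1}{8} = \frac{\sqrt{6}}{8} \approx 0.30619$)
$o{\left(C,L \right)} = \frac{C \sqrt{6}}{8}$ ($o{\left(C,L \right)} = \frac{\sqrt{6}}{8} C = \frac{C \sqrt{6}}{8}$)
$19 - o{\left(14,W{\left(-5 \right)} \right)} = 19 - \frac{1}{8} \cdot 14 \sqrt{6} = 19 - \frac{7 \sqrt{6}}{4}$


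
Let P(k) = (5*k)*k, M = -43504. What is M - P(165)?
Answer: -179629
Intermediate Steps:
P(k) = 5*k²
M - P(165) = -43504 - 5*165² = -43504 - 5*27225 = -43504 - 1*136125 = -43504 - 136125 = -179629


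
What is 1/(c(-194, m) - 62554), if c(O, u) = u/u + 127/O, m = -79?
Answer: -194/12135409 ≈ -1.5986e-5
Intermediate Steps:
c(O, u) = 1 + 127/O
1/(c(-194, m) - 62554) = 1/((127 - 194)/(-194) - 62554) = 1/(-1/194*(-67) - 62554) = 1/(67/194 - 62554) = 1/(-12135409/194) = -194/12135409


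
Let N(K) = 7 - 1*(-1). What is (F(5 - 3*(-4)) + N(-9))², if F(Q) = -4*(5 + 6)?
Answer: 1296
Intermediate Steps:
N(K) = 8 (N(K) = 7 + 1 = 8)
F(Q) = -44 (F(Q) = -4*11 = -44)
(F(5 - 3*(-4)) + N(-9))² = (-44 + 8)² = (-36)² = 1296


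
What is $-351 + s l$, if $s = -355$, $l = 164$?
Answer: $-58571$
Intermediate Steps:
$-351 + s l = -351 - 58220 = -58571$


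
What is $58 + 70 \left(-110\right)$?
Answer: $-7642$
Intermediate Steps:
$58 + 70 \left(-110\right) = 58 - 7700 = -7642$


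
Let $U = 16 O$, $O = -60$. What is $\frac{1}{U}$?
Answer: $- \frac{1}{960} \approx -0.0010417$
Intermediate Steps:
$U = -960$ ($U = 16 \left(-60\right) = -960$)
$\frac{1}{U} = \frac{1}{-960} = - \frac{1}{960}$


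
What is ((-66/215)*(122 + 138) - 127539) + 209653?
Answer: 3527470/43 ≈ 82034.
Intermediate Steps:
((-66/215)*(122 + 138) - 127539) + 209653 = (-66*1/215*260 - 127539) + 209653 = (-66/215*260 - 127539) + 209653 = (-3432/43 - 127539) + 209653 = -5487609/43 + 209653 = 3527470/43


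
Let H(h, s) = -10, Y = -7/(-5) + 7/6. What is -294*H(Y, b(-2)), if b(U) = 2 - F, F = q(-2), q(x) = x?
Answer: 2940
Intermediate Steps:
F = -2
Y = 77/30 (Y = -7*(-⅕) + 7*(⅙) = 7/5 + 7/6 = 77/30 ≈ 2.5667)
b(U) = 4 (b(U) = 2 - 1*(-2) = 2 + 2 = 4)
-294*H(Y, b(-2)) = -294*(-10) = 2940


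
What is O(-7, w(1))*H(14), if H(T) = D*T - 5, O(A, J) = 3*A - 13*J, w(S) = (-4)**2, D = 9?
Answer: -27709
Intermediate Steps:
w(S) = 16
O(A, J) = -13*J + 3*A
H(T) = -5 + 9*T (H(T) = 9*T - 5 = -5 + 9*T)
O(-7, w(1))*H(14) = (-13*16 + 3*(-7))*(-5 + 9*14) = (-208 - 21)*(-5 + 126) = -229*121 = -27709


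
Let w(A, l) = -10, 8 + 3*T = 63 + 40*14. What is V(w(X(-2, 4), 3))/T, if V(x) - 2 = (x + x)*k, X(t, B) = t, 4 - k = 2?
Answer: -38/205 ≈ -0.18537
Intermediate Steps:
k = 2 (k = 4 - 1*2 = 4 - 2 = 2)
T = 205 (T = -8/3 + (63 + 40*14)/3 = -8/3 + (63 + 560)/3 = -8/3 + (⅓)*623 = -8/3 + 623/3 = 205)
V(x) = 2 + 4*x (V(x) = 2 + (x + x)*2 = 2 + (2*x)*2 = 2 + 4*x)
V(w(X(-2, 4), 3))/T = (2 + 4*(-10))/205 = (2 - 40)*(1/205) = -38*1/205 = -38/205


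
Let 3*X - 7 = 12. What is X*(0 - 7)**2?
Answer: 931/3 ≈ 310.33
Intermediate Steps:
X = 19/3 (X = 7/3 + (1/3)*12 = 7/3 + 4 = 19/3 ≈ 6.3333)
X*(0 - 7)**2 = 19*(0 - 7)**2/3 = (19/3)*(-7)**2 = (19/3)*49 = 931/3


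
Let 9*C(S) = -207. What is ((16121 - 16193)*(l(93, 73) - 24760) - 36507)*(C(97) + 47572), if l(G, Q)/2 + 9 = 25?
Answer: 82921129041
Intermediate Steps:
l(G, Q) = 32 (l(G, Q) = -18 + 2*25 = -18 + 50 = 32)
C(S) = -23 (C(S) = (⅑)*(-207) = -23)
((16121 - 16193)*(l(93, 73) - 24760) - 36507)*(C(97) + 47572) = ((16121 - 16193)*(32 - 24760) - 36507)*(-23 + 47572) = (-72*(-24728) - 36507)*47549 = (1780416 - 36507)*47549 = 1743909*47549 = 82921129041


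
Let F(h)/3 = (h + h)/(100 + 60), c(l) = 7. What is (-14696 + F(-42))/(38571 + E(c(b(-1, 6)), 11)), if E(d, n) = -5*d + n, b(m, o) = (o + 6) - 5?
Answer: -587903/1541880 ≈ -0.38129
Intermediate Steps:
b(m, o) = 1 + o (b(m, o) = (6 + o) - 5 = 1 + o)
E(d, n) = n - 5*d
F(h) = 3*h/80 (F(h) = 3*((h + h)/(100 + 60)) = 3*((2*h)/160) = 3*((2*h)*(1/160)) = 3*(h/80) = 3*h/80)
(-14696 + F(-42))/(38571 + E(c(b(-1, 6)), 11)) = (-14696 + (3/80)*(-42))/(38571 + (11 - 5*7)) = (-14696 - 63/40)/(38571 + (11 - 35)) = -587903/(40*(38571 - 24)) = -587903/40/38547 = -587903/40*1/38547 = -587903/1541880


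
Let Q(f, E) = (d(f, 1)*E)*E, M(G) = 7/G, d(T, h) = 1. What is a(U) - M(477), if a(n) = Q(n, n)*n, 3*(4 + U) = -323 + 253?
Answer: -29222525/1431 ≈ -20421.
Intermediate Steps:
Q(f, E) = E² (Q(f, E) = (1*E)*E = E*E = E²)
U = -82/3 (U = -4 + (-323 + 253)/3 = -4 + (⅓)*(-70) = -4 - 70/3 = -82/3 ≈ -27.333)
a(n) = n³ (a(n) = n²*n = n³)
a(U) - M(477) = (-82/3)³ - 7/477 = -551368/27 - 7/477 = -29222525/1431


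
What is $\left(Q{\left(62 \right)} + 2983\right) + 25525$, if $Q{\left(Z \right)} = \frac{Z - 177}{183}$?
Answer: $\frac{5216849}{183} \approx 28507.0$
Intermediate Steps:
$Q{\left(Z \right)} = - \frac{59}{61} + \frac{Z}{183}$ ($Q{\left(Z \right)} = \left(-177 + Z\right) \frac{1}{183} = - \frac{59}{61} + \frac{Z}{183}$)
$\left(Q{\left(62 \right)} + 2983\right) + 25525 = \left(\left(- \frac{59}{61} + \frac{1}{183} \cdot 62\right) + 2983\right) + 25525 = \left(\left(- \frac{59}{61} + \frac{62}{183}\right) + 2983\right) + 25525 = \left(- \frac{115}{183} + 2983\right) + 25525 = \frac{545774}{183} + 25525 = \frac{5216849}{183}$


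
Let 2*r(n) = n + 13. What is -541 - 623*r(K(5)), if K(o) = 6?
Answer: -12919/2 ≈ -6459.5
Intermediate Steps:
r(n) = 13/2 + n/2 (r(n) = (n + 13)/2 = (13 + n)/2 = 13/2 + n/2)
-541 - 623*r(K(5)) = -541 - 623*(13/2 + (½)*6) = -541 - 623*(13/2 + 3) = -541 - 623*19/2 = -541 - 11837/2 = -12919/2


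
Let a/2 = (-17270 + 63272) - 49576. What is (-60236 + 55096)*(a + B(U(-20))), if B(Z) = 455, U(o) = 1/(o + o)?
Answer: 34402020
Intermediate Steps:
U(o) = 1/(2*o)
a = -7148 (a = 2*((-17270 + 63272) - 49576) = 2*(46002 - 49576) = 2*(-3574) = -7148)
(-60236 + 55096)*(a + B(U(-20))) = (-60236 + 55096)*(-7148 + 455) = -5140*(-6693) = 34402020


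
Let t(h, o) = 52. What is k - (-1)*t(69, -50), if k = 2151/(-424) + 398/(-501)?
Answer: 9799645/212424 ≈ 46.132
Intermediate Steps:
k = -1246403/212424 (k = 2151*(-1/424) + 398*(-1/501) = -2151/424 - 398/501 = -1246403/212424 ≈ -5.8675)
k - (-1)*t(69, -50) = -1246403/212424 - (-1)*52 = -1246403/212424 - 1*(-52) = -1246403/212424 + 52 = 9799645/212424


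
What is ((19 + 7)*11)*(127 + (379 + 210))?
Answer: 204776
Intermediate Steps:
((19 + 7)*11)*(127 + (379 + 210)) = (26*11)*(127 + 589) = 286*716 = 204776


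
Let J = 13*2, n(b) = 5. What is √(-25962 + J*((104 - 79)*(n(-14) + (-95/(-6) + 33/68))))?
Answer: I*√125939298/102 ≈ 110.02*I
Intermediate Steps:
J = 26
√(-25962 + J*((104 - 79)*(n(-14) + (-95/(-6) + 33/68)))) = √(-25962 + 26*((104 - 79)*(5 + (-95/(-6) + 33/68)))) = √(-25962 + 26*(25*(5 + (-95*(-⅙) + 33*(1/68))))) = √(-25962 + 26*(25*(5 + (95/6 + 33/68)))) = √(-25962 + 26*(25*(5 + 3329/204))) = √(-25962 + 26*(25*(4349/204))) = √(-25962 + 26*(108725/204)) = √(-25962 + 1413425/102) = √(-1234699/102) = I*√125939298/102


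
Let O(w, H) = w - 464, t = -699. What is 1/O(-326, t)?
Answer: -1/790 ≈ -0.0012658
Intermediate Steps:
O(w, H) = -464 + w
1/O(-326, t) = 1/(-464 - 326) = 1/(-790) = -1/790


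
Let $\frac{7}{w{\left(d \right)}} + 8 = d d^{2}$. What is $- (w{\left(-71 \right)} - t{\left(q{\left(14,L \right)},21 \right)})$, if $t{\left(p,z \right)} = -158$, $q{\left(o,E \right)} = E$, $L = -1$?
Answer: $- \frac{56551195}{357919} \approx -158.0$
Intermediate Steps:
$w{\left(d \right)} = \frac{7}{-8 + d^{3}}$ ($w{\left(d \right)} = \frac{7}{-8 + d d^{2}} = \frac{7}{-8 + d^{3}}$)
$- (w{\left(-71 \right)} - t{\left(q{\left(14,L \right)},21 \right)}) = - (\frac{7}{-8 + \left(-71\right)^{3}} - -158) = - (\frac{7}{-8 - 357911} + 158) = - (\frac{7}{-357919} + 158) = - (7 \left(- \frac{1}{357919}\right) + 158) = - (- \frac{7}{357919} + 158) = \left(-1\right) \frac{56551195}{357919} = - \frac{56551195}{357919}$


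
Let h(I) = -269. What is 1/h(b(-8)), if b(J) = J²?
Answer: -1/269 ≈ -0.0037175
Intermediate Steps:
1/h(b(-8)) = 1/(-269) = -1/269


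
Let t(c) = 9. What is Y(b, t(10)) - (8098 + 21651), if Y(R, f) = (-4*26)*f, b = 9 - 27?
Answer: -30685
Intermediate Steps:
b = -18
Y(R, f) = -104*f
Y(b, t(10)) - (8098 + 21651) = -104*9 - (8098 + 21651) = -936 - 1*29749 = -936 - 29749 = -30685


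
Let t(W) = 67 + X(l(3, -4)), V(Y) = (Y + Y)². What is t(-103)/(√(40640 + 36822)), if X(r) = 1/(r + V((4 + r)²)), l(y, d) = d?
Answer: 267*√77462/309848 ≈ 0.23983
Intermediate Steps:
V(Y) = 4*Y² (V(Y) = (2*Y)² = 4*Y²)
X(r) = 1/(r + 4*(4 + r)⁴) (X(r) = 1/(r + 4*((4 + r)²)²) = 1/(r + 4*(4 + r)⁴))
t(W) = 267/4 (t(W) = 67 + 1/(-4 + 4*(4 - 4)⁴) = 67 + 1/(-4 + 4*0⁴) = 67 + 1/(-4 + 4*0) = 67 + 1/(-4 + 0) = 67 + 1/(-4) = 67 - ¼ = 267/4)
t(-103)/(√(40640 + 36822)) = 267/(4*(√(40640 + 36822))) = 267/(4*(√77462)) = 267*(√77462/77462)/4 = 267*√77462/309848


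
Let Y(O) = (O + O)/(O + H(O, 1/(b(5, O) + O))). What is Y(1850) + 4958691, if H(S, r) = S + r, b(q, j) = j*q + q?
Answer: 203745221200691/41088501 ≈ 4.9587e+6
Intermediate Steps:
b(q, j) = q + j*q
Y(O) = 2*O/(1/(5 + 6*O) + 2*O) (Y(O) = (O + O)/(O + (O + 1/(5*(1 + O) + O))) = (2*O)/(O + (O + 1/((5 + 5*O) + O))) = (2*O)/(O + (O + 1/(5 + 6*O))) = (2*O)/(1/(5 + 6*O) + 2*O) = 2*O/(1/(5 + 6*O) + 2*O))
Y(1850) + 4958691 = 2*1850*(5 + 6*1850)/(1 + 2*1850*(5 + 6*1850)) + 4958691 = 2*1850*(5 + 11100)/(1 + 2*1850*(5 + 11100)) + 4958691 = 2*1850*11105/(1 + 2*1850*11105) + 4958691 = 2*1850*11105/(1 + 41088500) + 4958691 = 2*1850*11105/41088501 + 4958691 = 2*1850*(1/41088501)*11105 + 4958691 = 41088500/41088501 + 4958691 = 203745221200691/41088501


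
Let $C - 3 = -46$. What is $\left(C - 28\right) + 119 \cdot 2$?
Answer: $167$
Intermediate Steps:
$C = -43$ ($C = 3 - 46 = -43$)
$\left(C - 28\right) + 119 \cdot 2 = \left(-43 - 28\right) + 119 \cdot 2 = \left(-43 - 28\right) + 238 = -71 + 238 = 167$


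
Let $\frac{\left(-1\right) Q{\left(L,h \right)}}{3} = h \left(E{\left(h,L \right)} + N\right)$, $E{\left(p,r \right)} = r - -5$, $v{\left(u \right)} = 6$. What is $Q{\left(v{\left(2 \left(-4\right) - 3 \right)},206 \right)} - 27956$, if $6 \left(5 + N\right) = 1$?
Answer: $-31767$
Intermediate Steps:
$E{\left(p,r \right)} = 5 + r$ ($E{\left(p,r \right)} = r + 5 = 5 + r$)
$N = - \frac{29}{6}$ ($N = -5 + \frac{1}{6} \cdot 1 = -5 + \frac{1}{6} = - \frac{29}{6} \approx -4.8333$)
$Q{\left(L,h \right)} = - 3 h \left(\frac{1}{6} + L\right)$ ($Q{\left(L,h \right)} = - 3 h \left(\left(5 + L\right) - \frac{29}{6}\right) = - 3 h \left(\frac{1}{6} + L\right)$)
$Q{\left(v{\left(2 \left(-4\right) - 3 \right)},206 \right)} - 27956 = \left(- \frac{1}{2}\right) 206 \left(1 + 6 \cdot 6\right) - 27956 = \left(- \frac{1}{2}\right) 206 \left(1 + 36\right) - 27956 = \left(- \frac{1}{2}\right) 206 \cdot 37 - 27956 = -3811 - 27956 = -31767$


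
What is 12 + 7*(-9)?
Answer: -51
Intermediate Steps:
12 + 7*(-9) = 12 - 63 = -51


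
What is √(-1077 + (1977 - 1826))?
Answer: I*√926 ≈ 30.43*I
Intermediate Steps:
√(-1077 + (1977 - 1826)) = √(-1077 + 151) = √(-926) = I*√926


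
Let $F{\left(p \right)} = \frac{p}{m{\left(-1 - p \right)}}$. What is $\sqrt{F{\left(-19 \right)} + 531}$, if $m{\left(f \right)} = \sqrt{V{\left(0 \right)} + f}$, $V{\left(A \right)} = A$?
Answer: $\frac{\sqrt{19116 - 114 \sqrt{2}}}{6} \approx 22.946$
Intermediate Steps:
$m{\left(f \right)} = \sqrt{f}$ ($m{\left(f \right)} = \sqrt{0 + f} = \sqrt{f}$)
$F{\left(p \right)} = \frac{p}{\sqrt{-1 - p}}$
$\sqrt{F{\left(-19 \right)} + 531} = \sqrt{- \frac{19}{\sqrt{-1 - -19}} + 531} = \sqrt{- \frac{19}{\sqrt{-1 + 19}} + 531} = \sqrt{- \frac{19}{3 \sqrt{2}} + 531} = \sqrt{- 19 \frac{\sqrt{2}}{6} + 531} = \sqrt{- \frac{19 \sqrt{2}}{6} + 531} = \sqrt{531 - \frac{19 \sqrt{2}}{6}}$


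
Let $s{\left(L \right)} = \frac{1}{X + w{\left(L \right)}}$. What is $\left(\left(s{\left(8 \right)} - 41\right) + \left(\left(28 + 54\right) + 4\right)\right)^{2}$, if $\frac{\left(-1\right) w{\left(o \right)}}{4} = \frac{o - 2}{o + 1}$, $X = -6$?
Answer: $\frac{1361889}{676} \approx 2014.6$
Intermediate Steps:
$w{\left(o \right)} = - \frac{4 \left(-2 + o\right)}{1 + o}$ ($w{\left(o \right)} = - 4 \frac{o - 2}{o + 1} = - 4 \frac{-2 + o}{1 + o} = - \frac{4 \left(-2 + o\right)}{1 + o}$)
$s{\left(L \right)} = \frac{1}{-6 + \frac{4 \left(2 - L\right)}{1 + L}}$
$\left(\left(s{\left(8 \right)} - 41\right) + \left(\left(28 + 54\right) + 4\right)\right)^{2} = \left(\left(\frac{-1 - 8}{2 \left(-1 + 5 \cdot 8\right)} - 41\right) + \left(\left(28 + 54\right) + 4\right)\right)^{2} = \left(\left(\frac{-1 - 8}{2 \left(-1 + 40\right)} - 41\right) + \left(82 + 4\right)\right)^{2} = \left(\left(\frac{1}{2} \cdot \frac{1}{39} \left(-9\right) - 41\right) + 86\right)^{2} = \left(\left(- \frac{3}{26} - 41\right) + 86\right)^{2} = \left(- \frac{1069}{26} + 86\right)^{2} = \left(\frac{1167}{26}\right)^{2} = \frac{1361889}{676}$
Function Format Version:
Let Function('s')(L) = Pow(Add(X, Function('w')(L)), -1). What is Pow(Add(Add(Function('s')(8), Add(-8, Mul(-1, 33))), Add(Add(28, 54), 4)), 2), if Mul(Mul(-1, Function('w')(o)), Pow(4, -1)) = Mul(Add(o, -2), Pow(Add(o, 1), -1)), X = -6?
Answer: Rational(1361889, 676) ≈ 2014.6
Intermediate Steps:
Function('w')(o) = Mul(-4, Pow(Add(1, o), -1), Add(-2, o)) (Function('w')(o) = Mul(-4, Mul(Add(o, -2), Pow(Add(o, 1), -1))) = Mul(-4, Mul(Add(-2, o), Pow(Add(1, o), -1))) = Mul(-4, Mul(Pow(Add(1, o), -1), Add(-2, o))) = Mul(-4, Pow(Add(1, o), -1), Add(-2, o)))
Function('s')(L) = Pow(Add(-6, Mul(4, Pow(Add(1, L), -1), Add(2, Mul(-1, L)))), -1)
Pow(Add(Add(Function('s')(8), Add(-8, Mul(-1, 33))), Add(Add(28, 54), 4)), 2) = Pow(Add(Add(Mul(Rational(1, 2), Pow(Add(-1, Mul(5, 8)), -1), Add(-1, Mul(-1, 8))), Add(-8, Mul(-1, 33))), Add(Add(28, 54), 4)), 2) = Pow(Add(Add(Mul(Rational(1, 2), Pow(Add(-1, 40), -1), Add(-1, -8)), Add(-8, -33)), Add(82, 4)), 2) = Pow(Add(Add(Mul(Rational(1, 2), Pow(39, -1), -9), -41), 86), 2) = Pow(Add(Add(Mul(Rational(1, 2), Rational(1, 39), -9), -41), 86), 2) = Pow(Add(Add(Rational(-3, 26), -41), 86), 2) = Pow(Add(Rational(-1069, 26), 86), 2) = Pow(Rational(1167, 26), 2) = Rational(1361889, 676)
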